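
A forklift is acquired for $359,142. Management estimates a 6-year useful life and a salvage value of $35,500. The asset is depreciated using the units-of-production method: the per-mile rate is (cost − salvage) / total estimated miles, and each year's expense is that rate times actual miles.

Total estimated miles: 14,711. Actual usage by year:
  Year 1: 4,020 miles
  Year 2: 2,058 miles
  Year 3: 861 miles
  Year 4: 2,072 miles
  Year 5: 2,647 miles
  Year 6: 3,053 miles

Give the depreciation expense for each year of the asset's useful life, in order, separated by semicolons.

$88,440; $45,276; $18,942; $45,584; $58,234; $67,166

Depreciable base = $359,142 − $35,500 = $323,642.
Rate = $323,642 / 14,711 miles = $22 per mile.
Year 1: 4,020 × $22 = $88,440. Book value $270,702.
Year 2: 2,058 × $22 = $45,276. Book value $225,426.
Year 3: 861 × $22 = $18,942. Book value $206,484.
Year 4: 2,072 × $22 = $45,584. Book value $160,900.
Year 5: 2,647 × $22 = $58,234. Book value $102,666.
Year 6: 3,053 × $22 = $67,166. Book value $35,500.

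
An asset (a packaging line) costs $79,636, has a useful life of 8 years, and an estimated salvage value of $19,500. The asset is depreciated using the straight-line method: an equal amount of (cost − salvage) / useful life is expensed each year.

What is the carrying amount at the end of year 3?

$57,085

Depreciable base = $79,636 − $19,500 = $60,136.
Annual expense = $60,136 / 8 = $7,517.
End of year 1: book value $72,119.
End of year 2: book value $64,602.
End of year 3: book value $57,085.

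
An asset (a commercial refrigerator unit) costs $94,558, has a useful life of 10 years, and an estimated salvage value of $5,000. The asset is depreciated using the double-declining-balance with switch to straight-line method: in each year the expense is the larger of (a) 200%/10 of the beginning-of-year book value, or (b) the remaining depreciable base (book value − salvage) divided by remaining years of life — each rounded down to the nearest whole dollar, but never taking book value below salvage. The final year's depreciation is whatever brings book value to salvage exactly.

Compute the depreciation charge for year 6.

Depreciable base = $94,558 − $5,000 = $89,558.
Year 1: DB = ⌊$94,558 × 200%/10⌋ = $18,911; SL = ⌊$89,558/10⌋ = $8,955 → take DB $18,911. Book value $75,647.
Year 2: DB = ⌊$75,647 × 200%/10⌋ = $15,129; SL = ⌊$70,647/9⌋ = $7,849 → take DB $15,129. Book value $60,518.
Year 3: DB = ⌊$60,518 × 200%/10⌋ = $12,103; SL = ⌊$55,518/8⌋ = $6,939 → take DB $12,103. Book value $48,415.
Year 4: DB = ⌊$48,415 × 200%/10⌋ = $9,683; SL = ⌊$43,415/7⌋ = $6,202 → take DB $9,683. Book value $38,732.
Year 5: DB = ⌊$38,732 × 200%/10⌋ = $7,746; SL = ⌊$33,732/6⌋ = $5,622 → take DB $7,746. Book value $30,986.
Year 6: DB = ⌊$30,986 × 200%/10⌋ = $6,197; SL = ⌊$25,986/5⌋ = $5,197 → take DB $6,197. Book value $24,789.

$6,197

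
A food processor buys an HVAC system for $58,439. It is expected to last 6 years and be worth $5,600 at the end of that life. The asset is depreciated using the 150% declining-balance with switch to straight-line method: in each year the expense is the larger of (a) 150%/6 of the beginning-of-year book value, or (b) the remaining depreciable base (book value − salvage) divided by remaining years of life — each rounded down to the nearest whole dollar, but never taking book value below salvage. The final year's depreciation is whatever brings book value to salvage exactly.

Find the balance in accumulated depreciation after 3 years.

$33,784

Depreciable base = $58,439 − $5,600 = $52,839.
Year 1: DB = ⌊$58,439 × 150%/6⌋ = $14,609; SL = ⌊$52,839/6⌋ = $8,806 → take DB $14,609. Book value $43,830.
Year 2: DB = ⌊$43,830 × 150%/6⌋ = $10,957; SL = ⌊$38,230/5⌋ = $7,646 → take DB $10,957. Book value $32,873.
Year 3: DB = ⌊$32,873 × 150%/6⌋ = $8,218; SL = ⌊$27,273/4⌋ = $6,818 → take DB $8,218. Book value $24,655.
Accumulated through year 3 = $58,439 − $24,655 = $33,784.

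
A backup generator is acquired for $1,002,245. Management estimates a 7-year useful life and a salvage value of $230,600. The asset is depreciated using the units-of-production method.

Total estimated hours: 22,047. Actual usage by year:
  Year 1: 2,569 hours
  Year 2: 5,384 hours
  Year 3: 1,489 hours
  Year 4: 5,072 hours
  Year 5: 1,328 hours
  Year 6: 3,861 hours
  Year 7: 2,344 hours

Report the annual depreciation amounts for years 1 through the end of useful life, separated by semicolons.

Depreciable base = $1,002,245 − $230,600 = $771,645.
Rate = $771,645 / 22,047 hours = $35 per hour.
Year 1: 2,569 × $35 = $89,915. Book value $912,330.
Year 2: 5,384 × $35 = $188,440. Book value $723,890.
Year 3: 1,489 × $35 = $52,115. Book value $671,775.
Year 4: 5,072 × $35 = $177,520. Book value $494,255.
Year 5: 1,328 × $35 = $46,480. Book value $447,775.
Year 6: 3,861 × $35 = $135,135. Book value $312,640.
Year 7: 2,344 × $35 = $82,040. Book value $230,600.

$89,915; $188,440; $52,115; $177,520; $46,480; $135,135; $82,040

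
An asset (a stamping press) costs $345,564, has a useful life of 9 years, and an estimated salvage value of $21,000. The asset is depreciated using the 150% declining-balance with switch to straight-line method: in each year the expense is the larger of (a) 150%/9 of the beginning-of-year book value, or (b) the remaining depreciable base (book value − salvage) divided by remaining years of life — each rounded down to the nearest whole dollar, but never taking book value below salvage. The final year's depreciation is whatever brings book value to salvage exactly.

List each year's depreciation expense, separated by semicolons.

Depreciable base = $345,564 − $21,000 = $324,564.
Year 1: DB = ⌊$345,564 × 150%/9⌋ = $57,594; SL = ⌊$324,564/9⌋ = $36,062 → take DB $57,594. Book value $287,970.
Year 2: DB = ⌊$287,970 × 150%/9⌋ = $47,995; SL = ⌊$266,970/8⌋ = $33,371 → take DB $47,995. Book value $239,975.
Year 3: DB = ⌊$239,975 × 150%/9⌋ = $39,995; SL = ⌊$218,975/7⌋ = $31,282 → take DB $39,995. Book value $199,980.
Year 4: DB = ⌊$199,980 × 150%/9⌋ = $33,330; SL = ⌊$178,980/6⌋ = $29,830 → take DB $33,330. Book value $166,650.
Year 5: DB = ⌊$166,650 × 150%/9⌋ = $27,775; SL = ⌊$145,650/5⌋ = $29,130 → take SL $29,130. Book value $137,520.
Year 6: DB = ⌊$137,520 × 150%/9⌋ = $22,920; SL = ⌊$116,520/4⌋ = $29,130 → take SL $29,130. Book value $108,390.
Year 7: DB = ⌊$108,390 × 150%/9⌋ = $18,065; SL = ⌊$87,390/3⌋ = $29,130 → take SL $29,130. Book value $79,260.
Year 8: DB = ⌊$79,260 × 150%/9⌋ = $13,210; SL = ⌊$58,260/2⌋ = $29,130 → take SL $29,130. Book value $50,130.
Year 9 (final): $50,130 − $21,000 = $29,130. Book value $21,000.

$57,594; $47,995; $39,995; $33,330; $29,130; $29,130; $29,130; $29,130; $29,130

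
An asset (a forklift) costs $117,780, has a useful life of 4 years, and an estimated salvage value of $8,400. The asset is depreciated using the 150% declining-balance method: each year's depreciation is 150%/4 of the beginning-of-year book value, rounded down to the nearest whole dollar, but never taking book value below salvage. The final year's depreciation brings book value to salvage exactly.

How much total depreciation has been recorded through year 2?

$71,771

Depreciable base = $117,780 − $8,400 = $109,380.
Year 1: ⌊$117,780 × 150%/4⌋ = $44,167. Book value $73,613.
Year 2: ⌊$73,613 × 150%/4⌋ = $27,604. Book value $46,009.
Accumulated through year 2 = $117,780 − $46,009 = $71,771.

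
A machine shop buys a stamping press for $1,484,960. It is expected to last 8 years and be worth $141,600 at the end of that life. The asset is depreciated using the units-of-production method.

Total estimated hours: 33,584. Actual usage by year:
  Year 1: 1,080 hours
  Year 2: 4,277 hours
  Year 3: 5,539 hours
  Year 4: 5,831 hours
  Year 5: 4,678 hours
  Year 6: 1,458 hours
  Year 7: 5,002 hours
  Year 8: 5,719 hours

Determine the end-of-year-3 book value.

$1,049,120

Depreciable base = $1,484,960 − $141,600 = $1,343,360.
Rate = $1,343,360 / 33,584 hours = $40 per hour.
Year 1: 1,080 × $40 = $43,200. Book value $1,441,760.
Year 2: 4,277 × $40 = $171,080. Book value $1,270,680.
Year 3: 5,539 × $40 = $221,560. Book value $1,049,120.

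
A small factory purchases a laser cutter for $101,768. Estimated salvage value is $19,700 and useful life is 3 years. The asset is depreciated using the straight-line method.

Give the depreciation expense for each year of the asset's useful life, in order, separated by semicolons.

Depreciable base = $101,768 − $19,700 = $82,068.
Annual expense = $82,068 / 3 = $27,356.
End of year 1: book value $74,412.
End of year 2: book value $47,056.
End of year 3: book value $19,700.

$27,356; $27,356; $27,356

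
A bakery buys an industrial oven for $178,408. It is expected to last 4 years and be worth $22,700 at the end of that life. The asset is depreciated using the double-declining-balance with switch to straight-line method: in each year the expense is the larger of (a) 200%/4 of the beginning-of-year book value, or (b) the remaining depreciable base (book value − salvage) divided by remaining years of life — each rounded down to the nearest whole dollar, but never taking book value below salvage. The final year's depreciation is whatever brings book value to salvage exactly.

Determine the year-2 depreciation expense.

$44,602

Depreciable base = $178,408 − $22,700 = $155,708.
Year 1: DB = ⌊$178,408 × 200%/4⌋ = $89,204; SL = ⌊$155,708/4⌋ = $38,927 → take DB $89,204. Book value $89,204.
Year 2: DB = ⌊$89,204 × 200%/4⌋ = $44,602; SL = ⌊$66,504/3⌋ = $22,168 → take DB $44,602. Book value $44,602.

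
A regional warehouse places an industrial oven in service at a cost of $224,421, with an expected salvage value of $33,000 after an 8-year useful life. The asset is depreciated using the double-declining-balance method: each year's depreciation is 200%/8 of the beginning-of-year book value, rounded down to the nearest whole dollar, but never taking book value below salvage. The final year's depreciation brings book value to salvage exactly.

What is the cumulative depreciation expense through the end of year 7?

Depreciable base = $224,421 − $33,000 = $191,421.
Year 1: ⌊$224,421 × 200%/8⌋ = $56,105. Book value $168,316.
Year 2: ⌊$168,316 × 200%/8⌋ = $42,079. Book value $126,237.
Year 3: ⌊$126,237 × 200%/8⌋ = $31,559. Book value $94,678.
Year 4: ⌊$94,678 × 200%/8⌋ = $23,669. Book value $71,009.
Year 5: ⌊$71,009 × 200%/8⌋ = $17,752. Book value $53,257.
Year 6: ⌊$53,257 × 200%/8⌋ = $13,314. Book value $39,943.
Year 7: ⌊$39,943 × 200%/8⌋ = $9,985, capped at $6,943. Book value $33,000.
Accumulated through year 7 = $224,421 − $33,000 = $191,421.

$191,421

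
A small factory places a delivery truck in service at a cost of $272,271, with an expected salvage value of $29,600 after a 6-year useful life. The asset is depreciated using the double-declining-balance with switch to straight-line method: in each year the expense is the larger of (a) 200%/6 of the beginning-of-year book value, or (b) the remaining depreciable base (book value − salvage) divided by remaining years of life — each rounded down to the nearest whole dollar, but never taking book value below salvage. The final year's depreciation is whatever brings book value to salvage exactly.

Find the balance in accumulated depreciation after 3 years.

$191,597

Depreciable base = $272,271 − $29,600 = $242,671.
Year 1: DB = ⌊$272,271 × 200%/6⌋ = $90,757; SL = ⌊$242,671/6⌋ = $40,445 → take DB $90,757. Book value $181,514.
Year 2: DB = ⌊$181,514 × 200%/6⌋ = $60,504; SL = ⌊$151,914/5⌋ = $30,382 → take DB $60,504. Book value $121,010.
Year 3: DB = ⌊$121,010 × 200%/6⌋ = $40,336; SL = ⌊$91,410/4⌋ = $22,852 → take DB $40,336. Book value $80,674.
Accumulated through year 3 = $272,271 − $80,674 = $191,597.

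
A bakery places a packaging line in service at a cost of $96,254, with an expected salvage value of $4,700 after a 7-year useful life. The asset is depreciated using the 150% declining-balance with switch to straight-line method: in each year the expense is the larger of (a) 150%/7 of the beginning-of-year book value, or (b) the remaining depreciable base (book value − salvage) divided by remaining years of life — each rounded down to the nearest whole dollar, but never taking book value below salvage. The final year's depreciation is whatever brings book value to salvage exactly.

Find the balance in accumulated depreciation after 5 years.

Depreciable base = $96,254 − $4,700 = $91,554.
Year 1: DB = ⌊$96,254 × 150%/7⌋ = $20,625; SL = ⌊$91,554/7⌋ = $13,079 → take DB $20,625. Book value $75,629.
Year 2: DB = ⌊$75,629 × 150%/7⌋ = $16,206; SL = ⌊$70,929/6⌋ = $11,821 → take DB $16,206. Book value $59,423.
Year 3: DB = ⌊$59,423 × 150%/7⌋ = $12,733; SL = ⌊$54,723/5⌋ = $10,944 → take DB $12,733. Book value $46,690.
Year 4: DB = ⌊$46,690 × 150%/7⌋ = $10,005; SL = ⌊$41,990/4⌋ = $10,497 → take SL $10,497. Book value $36,193.
Year 5: DB = ⌊$36,193 × 150%/7⌋ = $7,755; SL = ⌊$31,493/3⌋ = $10,497 → take SL $10,497. Book value $25,696.
Accumulated through year 5 = $96,254 − $25,696 = $70,558.

$70,558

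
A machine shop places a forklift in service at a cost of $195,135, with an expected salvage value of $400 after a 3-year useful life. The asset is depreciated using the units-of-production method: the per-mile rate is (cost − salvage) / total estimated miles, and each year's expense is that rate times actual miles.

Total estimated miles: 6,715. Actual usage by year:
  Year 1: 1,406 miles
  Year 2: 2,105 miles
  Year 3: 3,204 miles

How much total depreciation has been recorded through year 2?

$101,819

Depreciable base = $195,135 − $400 = $194,735.
Rate = $194,735 / 6,715 miles = $29 per mile.
Year 1: 1,406 × $29 = $40,774. Book value $154,361.
Year 2: 2,105 × $29 = $61,045. Book value $93,316.
Accumulated through year 2 = $195,135 − $93,316 = $101,819.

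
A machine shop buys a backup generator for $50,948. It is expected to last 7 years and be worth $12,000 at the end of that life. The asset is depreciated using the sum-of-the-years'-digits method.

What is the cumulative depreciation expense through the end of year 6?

$37,557

Depreciable base = $50,948 − $12,000 = $38,948.
Sum of the years' digits = 7+6+5+4+3+2+1 = 28.
Year 1: $38,948 × 7/28 = $9,737. Book value $41,211.
Year 2: $38,948 × 6/28 = $8,346. Book value $32,865.
Year 3: $38,948 × 5/28 = $6,955. Book value $25,910.
Year 4: $38,948 × 4/28 = $5,564. Book value $20,346.
Year 5: $38,948 × 3/28 = $4,173. Book value $16,173.
Year 6: $38,948 × 2/28 = $2,782. Book value $13,391.
Accumulated through year 6 = $50,948 − $13,391 = $37,557.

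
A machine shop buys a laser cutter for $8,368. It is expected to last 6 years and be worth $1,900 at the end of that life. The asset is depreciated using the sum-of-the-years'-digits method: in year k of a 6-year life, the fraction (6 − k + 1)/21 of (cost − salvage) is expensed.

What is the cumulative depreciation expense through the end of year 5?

$6,160

Depreciable base = $8,368 − $1,900 = $6,468.
Sum of the years' digits = 6+5+4+3+2+1 = 21.
Year 1: $6,468 × 6/21 = $1,848. Book value $6,520.
Year 2: $6,468 × 5/21 = $1,540. Book value $4,980.
Year 3: $6,468 × 4/21 = $1,232. Book value $3,748.
Year 4: $6,468 × 3/21 = $924. Book value $2,824.
Year 5: $6,468 × 2/21 = $616. Book value $2,208.
Accumulated through year 5 = $8,368 − $2,208 = $6,160.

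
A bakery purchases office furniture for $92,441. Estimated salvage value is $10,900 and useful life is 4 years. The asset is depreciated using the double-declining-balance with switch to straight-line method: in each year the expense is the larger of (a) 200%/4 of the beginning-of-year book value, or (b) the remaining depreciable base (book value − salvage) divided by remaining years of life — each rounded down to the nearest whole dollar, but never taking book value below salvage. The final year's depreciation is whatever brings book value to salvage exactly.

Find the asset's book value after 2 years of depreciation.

$23,111

Depreciable base = $92,441 − $10,900 = $81,541.
Year 1: DB = ⌊$92,441 × 200%/4⌋ = $46,220; SL = ⌊$81,541/4⌋ = $20,385 → take DB $46,220. Book value $46,221.
Year 2: DB = ⌊$46,221 × 200%/4⌋ = $23,110; SL = ⌊$35,321/3⌋ = $11,773 → take DB $23,110. Book value $23,111.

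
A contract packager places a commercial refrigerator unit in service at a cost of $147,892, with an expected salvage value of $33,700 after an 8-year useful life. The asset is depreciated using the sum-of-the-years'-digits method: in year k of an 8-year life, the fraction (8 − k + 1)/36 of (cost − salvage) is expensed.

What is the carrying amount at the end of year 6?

$43,216

Depreciable base = $147,892 − $33,700 = $114,192.
Sum of the years' digits = 8+7+6+5+4+3+2+1 = 36.
Year 1: $114,192 × 8/36 = $25,376. Book value $122,516.
Year 2: $114,192 × 7/36 = $22,204. Book value $100,312.
Year 3: $114,192 × 6/36 = $19,032. Book value $81,280.
Year 4: $114,192 × 5/36 = $15,860. Book value $65,420.
Year 5: $114,192 × 4/36 = $12,688. Book value $52,732.
Year 6: $114,192 × 3/36 = $9,516. Book value $43,216.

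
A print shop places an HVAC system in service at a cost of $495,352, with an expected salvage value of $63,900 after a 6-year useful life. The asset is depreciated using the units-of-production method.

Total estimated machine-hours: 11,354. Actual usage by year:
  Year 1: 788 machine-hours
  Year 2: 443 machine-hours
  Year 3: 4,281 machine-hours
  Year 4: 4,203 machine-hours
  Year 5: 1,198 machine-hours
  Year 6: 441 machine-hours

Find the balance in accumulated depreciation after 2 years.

Depreciable base = $495,352 − $63,900 = $431,452.
Rate = $431,452 / 11,354 machine-hours = $38 per machine-hour.
Year 1: 788 × $38 = $29,944. Book value $465,408.
Year 2: 443 × $38 = $16,834. Book value $448,574.
Accumulated through year 2 = $495,352 − $448,574 = $46,778.

$46,778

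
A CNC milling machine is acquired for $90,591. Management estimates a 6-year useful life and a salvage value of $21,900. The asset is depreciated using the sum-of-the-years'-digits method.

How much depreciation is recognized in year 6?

$3,271

Depreciable base = $90,591 − $21,900 = $68,691.
Sum of the years' digits = 6+5+4+3+2+1 = 21.
Year 1: $68,691 × 6/21 = $19,626. Book value $70,965.
Year 2: $68,691 × 5/21 = $16,355. Book value $54,610.
Year 3: $68,691 × 4/21 = $13,084. Book value $41,526.
Year 4: $68,691 × 3/21 = $9,813. Book value $31,713.
Year 5: $68,691 × 2/21 = $6,542. Book value $25,171.
Year 6: $68,691 × 1/21 = $3,271. Book value $21,900.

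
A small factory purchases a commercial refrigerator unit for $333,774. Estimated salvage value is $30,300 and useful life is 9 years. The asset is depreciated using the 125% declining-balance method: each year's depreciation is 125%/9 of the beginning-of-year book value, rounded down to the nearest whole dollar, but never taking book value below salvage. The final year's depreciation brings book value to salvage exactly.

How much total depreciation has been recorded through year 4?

Depreciable base = $333,774 − $30,300 = $303,474.
Year 1: ⌊$333,774 × 125%/9⌋ = $46,357. Book value $287,417.
Year 2: ⌊$287,417 × 125%/9⌋ = $39,919. Book value $247,498.
Year 3: ⌊$247,498 × 125%/9⌋ = $34,374. Book value $213,124.
Year 4: ⌊$213,124 × 125%/9⌋ = $29,600. Book value $183,524.
Accumulated through year 4 = $333,774 − $183,524 = $150,250.

$150,250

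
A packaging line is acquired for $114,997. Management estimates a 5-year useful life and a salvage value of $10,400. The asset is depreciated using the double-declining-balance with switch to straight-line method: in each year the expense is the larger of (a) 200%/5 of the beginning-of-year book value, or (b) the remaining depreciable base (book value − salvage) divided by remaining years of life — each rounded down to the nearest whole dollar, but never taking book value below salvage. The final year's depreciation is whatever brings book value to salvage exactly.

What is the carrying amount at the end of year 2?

$41,400

Depreciable base = $114,997 − $10,400 = $104,597.
Year 1: DB = ⌊$114,997 × 200%/5⌋ = $45,998; SL = ⌊$104,597/5⌋ = $20,919 → take DB $45,998. Book value $68,999.
Year 2: DB = ⌊$68,999 × 200%/5⌋ = $27,599; SL = ⌊$58,599/4⌋ = $14,649 → take DB $27,599. Book value $41,400.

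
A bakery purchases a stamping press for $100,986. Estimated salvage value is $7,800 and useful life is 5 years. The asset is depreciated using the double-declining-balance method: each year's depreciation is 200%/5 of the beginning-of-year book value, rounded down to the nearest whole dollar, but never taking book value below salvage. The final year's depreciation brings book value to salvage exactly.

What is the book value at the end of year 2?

$36,356

Depreciable base = $100,986 − $7,800 = $93,186.
Year 1: ⌊$100,986 × 200%/5⌋ = $40,394. Book value $60,592.
Year 2: ⌊$60,592 × 200%/5⌋ = $24,236. Book value $36,356.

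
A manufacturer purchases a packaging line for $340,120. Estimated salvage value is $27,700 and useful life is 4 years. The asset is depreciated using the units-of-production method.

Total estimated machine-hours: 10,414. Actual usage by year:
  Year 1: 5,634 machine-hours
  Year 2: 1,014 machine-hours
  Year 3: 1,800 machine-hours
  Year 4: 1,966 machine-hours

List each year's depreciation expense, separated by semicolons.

$169,020; $30,420; $54,000; $58,980

Depreciable base = $340,120 − $27,700 = $312,420.
Rate = $312,420 / 10,414 machine-hours = $30 per machine-hour.
Year 1: 5,634 × $30 = $169,020. Book value $171,100.
Year 2: 1,014 × $30 = $30,420. Book value $140,680.
Year 3: 1,800 × $30 = $54,000. Book value $86,680.
Year 4: 1,966 × $30 = $58,980. Book value $27,700.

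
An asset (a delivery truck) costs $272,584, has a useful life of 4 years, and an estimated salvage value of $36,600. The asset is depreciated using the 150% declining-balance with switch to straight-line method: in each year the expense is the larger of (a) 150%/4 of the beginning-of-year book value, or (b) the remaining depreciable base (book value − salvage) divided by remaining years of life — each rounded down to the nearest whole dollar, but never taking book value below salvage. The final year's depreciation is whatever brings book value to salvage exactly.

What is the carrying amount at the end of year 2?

Depreciable base = $272,584 − $36,600 = $235,984.
Year 1: DB = ⌊$272,584 × 150%/4⌋ = $102,219; SL = ⌊$235,984/4⌋ = $58,996 → take DB $102,219. Book value $170,365.
Year 2: DB = ⌊$170,365 × 150%/4⌋ = $63,886; SL = ⌊$133,765/3⌋ = $44,588 → take DB $63,886. Book value $106,479.

$106,479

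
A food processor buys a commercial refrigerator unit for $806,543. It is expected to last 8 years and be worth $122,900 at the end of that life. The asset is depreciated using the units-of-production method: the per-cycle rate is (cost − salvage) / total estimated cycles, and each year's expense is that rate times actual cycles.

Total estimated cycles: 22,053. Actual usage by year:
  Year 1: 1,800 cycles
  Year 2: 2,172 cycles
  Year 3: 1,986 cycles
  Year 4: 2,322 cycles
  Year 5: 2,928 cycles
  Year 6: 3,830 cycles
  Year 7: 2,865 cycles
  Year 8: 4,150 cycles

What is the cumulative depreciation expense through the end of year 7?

$554,993

Depreciable base = $806,543 − $122,900 = $683,643.
Rate = $683,643 / 22,053 cycles = $31 per cycle.
Year 1: 1,800 × $31 = $55,800. Book value $750,743.
Year 2: 2,172 × $31 = $67,332. Book value $683,411.
Year 3: 1,986 × $31 = $61,566. Book value $621,845.
Year 4: 2,322 × $31 = $71,982. Book value $549,863.
Year 5: 2,928 × $31 = $90,768. Book value $459,095.
Year 6: 3,830 × $31 = $118,730. Book value $340,365.
Year 7: 2,865 × $31 = $88,815. Book value $251,550.
Accumulated through year 7 = $806,543 − $251,550 = $554,993.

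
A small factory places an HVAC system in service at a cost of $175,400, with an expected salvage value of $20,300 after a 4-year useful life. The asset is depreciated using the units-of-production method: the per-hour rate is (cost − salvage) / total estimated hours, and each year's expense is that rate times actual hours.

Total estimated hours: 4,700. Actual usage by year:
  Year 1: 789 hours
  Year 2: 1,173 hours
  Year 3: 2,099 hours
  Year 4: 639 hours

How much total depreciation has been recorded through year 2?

Depreciable base = $175,400 − $20,300 = $155,100.
Rate = $155,100 / 4,700 hours = $33 per hour.
Year 1: 789 × $33 = $26,037. Book value $149,363.
Year 2: 1,173 × $33 = $38,709. Book value $110,654.
Accumulated through year 2 = $175,400 − $110,654 = $64,746.

$64,746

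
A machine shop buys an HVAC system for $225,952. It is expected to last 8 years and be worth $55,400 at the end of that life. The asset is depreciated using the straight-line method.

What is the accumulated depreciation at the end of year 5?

$106,595

Depreciable base = $225,952 − $55,400 = $170,552.
Annual expense = $170,552 / 8 = $21,319.
End of year 1: book value $204,633.
End of year 2: book value $183,314.
End of year 3: book value $161,995.
End of year 4: book value $140,676.
End of year 5: book value $119,357.
Accumulated through year 5 = $225,952 − $119,357 = $106,595.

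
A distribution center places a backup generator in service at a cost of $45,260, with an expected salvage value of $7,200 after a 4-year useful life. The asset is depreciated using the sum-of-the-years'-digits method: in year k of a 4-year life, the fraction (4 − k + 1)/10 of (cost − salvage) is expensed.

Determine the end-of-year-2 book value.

$18,618

Depreciable base = $45,260 − $7,200 = $38,060.
Sum of the years' digits = 4+3+2+1 = 10.
Year 1: $38,060 × 4/10 = $15,224. Book value $30,036.
Year 2: $38,060 × 3/10 = $11,418. Book value $18,618.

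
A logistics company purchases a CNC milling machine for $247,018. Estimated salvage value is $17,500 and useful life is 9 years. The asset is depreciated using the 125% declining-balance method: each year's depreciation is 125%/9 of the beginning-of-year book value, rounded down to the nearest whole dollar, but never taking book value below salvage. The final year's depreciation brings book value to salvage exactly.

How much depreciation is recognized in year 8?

Depreciable base = $247,018 − $17,500 = $229,518.
Year 1: ⌊$247,018 × 125%/9⌋ = $34,308. Book value $212,710.
Year 2: ⌊$212,710 × 125%/9⌋ = $29,543. Book value $183,167.
Year 3: ⌊$183,167 × 125%/9⌋ = $25,439. Book value $157,728.
Year 4: ⌊$157,728 × 125%/9⌋ = $21,906. Book value $135,822.
Year 5: ⌊$135,822 × 125%/9⌋ = $18,864. Book value $116,958.
Year 6: ⌊$116,958 × 125%/9⌋ = $16,244. Book value $100,714.
Year 7: ⌊$100,714 × 125%/9⌋ = $13,988. Book value $86,726.
Year 8: ⌊$86,726 × 125%/9⌋ = $12,045. Book value $74,681.

$12,045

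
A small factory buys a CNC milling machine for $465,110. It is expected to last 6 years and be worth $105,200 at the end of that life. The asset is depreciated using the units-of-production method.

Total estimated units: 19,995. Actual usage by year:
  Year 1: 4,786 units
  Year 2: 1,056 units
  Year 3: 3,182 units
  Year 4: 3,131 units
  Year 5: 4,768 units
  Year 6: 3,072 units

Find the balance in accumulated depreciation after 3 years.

Depreciable base = $465,110 − $105,200 = $359,910.
Rate = $359,910 / 19,995 units = $18 per unit.
Year 1: 4,786 × $18 = $86,148. Book value $378,962.
Year 2: 1,056 × $18 = $19,008. Book value $359,954.
Year 3: 3,182 × $18 = $57,276. Book value $302,678.
Accumulated through year 3 = $465,110 − $302,678 = $162,432.

$162,432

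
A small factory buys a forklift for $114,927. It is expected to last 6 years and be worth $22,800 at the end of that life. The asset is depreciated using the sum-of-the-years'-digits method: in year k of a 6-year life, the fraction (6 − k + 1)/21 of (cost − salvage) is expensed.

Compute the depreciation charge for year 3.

$17,548

Depreciable base = $114,927 − $22,800 = $92,127.
Sum of the years' digits = 6+5+4+3+2+1 = 21.
Year 1: $92,127 × 6/21 = $26,322. Book value $88,605.
Year 2: $92,127 × 5/21 = $21,935. Book value $66,670.
Year 3: $92,127 × 4/21 = $17,548. Book value $49,122.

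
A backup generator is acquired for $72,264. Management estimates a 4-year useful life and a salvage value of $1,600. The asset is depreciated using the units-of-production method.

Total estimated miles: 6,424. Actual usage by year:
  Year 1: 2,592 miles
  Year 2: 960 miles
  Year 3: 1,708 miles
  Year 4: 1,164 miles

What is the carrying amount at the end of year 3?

$14,404

Depreciable base = $72,264 − $1,600 = $70,664.
Rate = $70,664 / 6,424 miles = $11 per mile.
Year 1: 2,592 × $11 = $28,512. Book value $43,752.
Year 2: 960 × $11 = $10,560. Book value $33,192.
Year 3: 1,708 × $11 = $18,788. Book value $14,404.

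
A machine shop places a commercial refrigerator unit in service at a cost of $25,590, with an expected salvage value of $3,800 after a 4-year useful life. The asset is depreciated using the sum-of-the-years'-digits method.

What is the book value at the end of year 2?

Depreciable base = $25,590 − $3,800 = $21,790.
Sum of the years' digits = 4+3+2+1 = 10.
Year 1: $21,790 × 4/10 = $8,716. Book value $16,874.
Year 2: $21,790 × 3/10 = $6,537. Book value $10,337.

$10,337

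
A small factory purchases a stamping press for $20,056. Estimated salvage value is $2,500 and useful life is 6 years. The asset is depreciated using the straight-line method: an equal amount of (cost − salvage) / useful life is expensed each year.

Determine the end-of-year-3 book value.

$11,278

Depreciable base = $20,056 − $2,500 = $17,556.
Annual expense = $17,556 / 6 = $2,926.
End of year 1: book value $17,130.
End of year 2: book value $14,204.
End of year 3: book value $11,278.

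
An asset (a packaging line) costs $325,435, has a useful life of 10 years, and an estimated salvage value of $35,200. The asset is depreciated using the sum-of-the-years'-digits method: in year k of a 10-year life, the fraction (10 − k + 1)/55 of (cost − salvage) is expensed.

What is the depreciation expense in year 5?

Depreciable base = $325,435 − $35,200 = $290,235.
Sum of the years' digits = 10+9+8+7+6+5+4+3+2+1 = 55.
Year 1: $290,235 × 10/55 = $52,770. Book value $272,665.
Year 2: $290,235 × 9/55 = $47,493. Book value $225,172.
Year 3: $290,235 × 8/55 = $42,216. Book value $182,956.
Year 4: $290,235 × 7/55 = $36,939. Book value $146,017.
Year 5: $290,235 × 6/55 = $31,662. Book value $114,355.

$31,662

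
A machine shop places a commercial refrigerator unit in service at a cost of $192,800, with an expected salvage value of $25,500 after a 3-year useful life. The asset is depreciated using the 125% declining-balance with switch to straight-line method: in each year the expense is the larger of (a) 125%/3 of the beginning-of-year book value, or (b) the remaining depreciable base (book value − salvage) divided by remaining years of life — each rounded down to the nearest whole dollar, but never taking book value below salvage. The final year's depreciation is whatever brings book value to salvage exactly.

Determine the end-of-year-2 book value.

$65,606

Depreciable base = $192,800 − $25,500 = $167,300.
Year 1: DB = ⌊$192,800 × 125%/3⌋ = $80,333; SL = ⌊$167,300/3⌋ = $55,766 → take DB $80,333. Book value $112,467.
Year 2: DB = ⌊$112,467 × 125%/3⌋ = $46,861; SL = ⌊$86,967/2⌋ = $43,483 → take DB $46,861. Book value $65,606.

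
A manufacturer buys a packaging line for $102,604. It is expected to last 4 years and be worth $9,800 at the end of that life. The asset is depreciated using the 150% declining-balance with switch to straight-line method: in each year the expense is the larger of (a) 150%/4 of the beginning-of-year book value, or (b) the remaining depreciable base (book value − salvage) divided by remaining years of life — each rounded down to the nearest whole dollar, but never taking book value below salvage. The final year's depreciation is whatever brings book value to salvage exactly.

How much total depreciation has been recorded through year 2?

$62,524

Depreciable base = $102,604 − $9,800 = $92,804.
Year 1: DB = ⌊$102,604 × 150%/4⌋ = $38,476; SL = ⌊$92,804/4⌋ = $23,201 → take DB $38,476. Book value $64,128.
Year 2: DB = ⌊$64,128 × 150%/4⌋ = $24,048; SL = ⌊$54,328/3⌋ = $18,109 → take DB $24,048. Book value $40,080.
Accumulated through year 2 = $102,604 − $40,080 = $62,524.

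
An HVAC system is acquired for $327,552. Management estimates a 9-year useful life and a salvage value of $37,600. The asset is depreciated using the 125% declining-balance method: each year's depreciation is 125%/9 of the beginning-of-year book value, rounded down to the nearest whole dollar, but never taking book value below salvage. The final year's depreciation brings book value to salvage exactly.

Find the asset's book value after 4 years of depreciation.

$180,103

Depreciable base = $327,552 − $37,600 = $289,952.
Year 1: ⌊$327,552 × 125%/9⌋ = $45,493. Book value $282,059.
Year 2: ⌊$282,059 × 125%/9⌋ = $39,174. Book value $242,885.
Year 3: ⌊$242,885 × 125%/9⌋ = $33,734. Book value $209,151.
Year 4: ⌊$209,151 × 125%/9⌋ = $29,048. Book value $180,103.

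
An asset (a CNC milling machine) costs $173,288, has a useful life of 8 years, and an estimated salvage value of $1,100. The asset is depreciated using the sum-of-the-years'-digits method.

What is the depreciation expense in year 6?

$14,349

Depreciable base = $173,288 − $1,100 = $172,188.
Sum of the years' digits = 8+7+6+5+4+3+2+1 = 36.
Year 1: $172,188 × 8/36 = $38,264. Book value $135,024.
Year 2: $172,188 × 7/36 = $33,481. Book value $101,543.
Year 3: $172,188 × 6/36 = $28,698. Book value $72,845.
Year 4: $172,188 × 5/36 = $23,915. Book value $48,930.
Year 5: $172,188 × 4/36 = $19,132. Book value $29,798.
Year 6: $172,188 × 3/36 = $14,349. Book value $15,449.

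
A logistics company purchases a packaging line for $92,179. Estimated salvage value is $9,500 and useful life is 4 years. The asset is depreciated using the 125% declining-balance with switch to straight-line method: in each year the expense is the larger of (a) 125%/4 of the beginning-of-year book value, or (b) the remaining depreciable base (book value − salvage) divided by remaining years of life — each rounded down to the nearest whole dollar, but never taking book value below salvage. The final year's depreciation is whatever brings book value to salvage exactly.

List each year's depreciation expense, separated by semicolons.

$28,805; $19,804; $17,035; $17,035

Depreciable base = $92,179 − $9,500 = $82,679.
Year 1: DB = ⌊$92,179 × 125%/4⌋ = $28,805; SL = ⌊$82,679/4⌋ = $20,669 → take DB $28,805. Book value $63,374.
Year 2: DB = ⌊$63,374 × 125%/4⌋ = $19,804; SL = ⌊$53,874/3⌋ = $17,958 → take DB $19,804. Book value $43,570.
Year 3: DB = ⌊$43,570 × 125%/4⌋ = $13,615; SL = ⌊$34,070/2⌋ = $17,035 → take SL $17,035. Book value $26,535.
Year 4 (final): $26,535 − $9,500 = $17,035. Book value $9,500.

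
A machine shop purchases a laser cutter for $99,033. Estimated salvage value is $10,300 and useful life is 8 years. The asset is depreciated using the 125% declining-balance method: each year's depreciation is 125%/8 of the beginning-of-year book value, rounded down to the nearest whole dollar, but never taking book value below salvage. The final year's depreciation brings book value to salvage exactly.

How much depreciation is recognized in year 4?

Depreciable base = $99,033 − $10,300 = $88,733.
Year 1: ⌊$99,033 × 125%/8⌋ = $15,473. Book value $83,560.
Year 2: ⌊$83,560 × 125%/8⌋ = $13,056. Book value $70,504.
Year 3: ⌊$70,504 × 125%/8⌋ = $11,016. Book value $59,488.
Year 4: ⌊$59,488 × 125%/8⌋ = $9,295. Book value $50,193.

$9,295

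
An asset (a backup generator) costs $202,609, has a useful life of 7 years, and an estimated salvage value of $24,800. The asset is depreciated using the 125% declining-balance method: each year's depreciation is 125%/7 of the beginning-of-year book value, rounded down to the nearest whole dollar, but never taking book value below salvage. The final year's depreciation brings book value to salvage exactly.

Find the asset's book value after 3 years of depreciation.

$112,298

Depreciable base = $202,609 − $24,800 = $177,809.
Year 1: ⌊$202,609 × 125%/7⌋ = $36,180. Book value $166,429.
Year 2: ⌊$166,429 × 125%/7⌋ = $29,719. Book value $136,710.
Year 3: ⌊$136,710 × 125%/7⌋ = $24,412. Book value $112,298.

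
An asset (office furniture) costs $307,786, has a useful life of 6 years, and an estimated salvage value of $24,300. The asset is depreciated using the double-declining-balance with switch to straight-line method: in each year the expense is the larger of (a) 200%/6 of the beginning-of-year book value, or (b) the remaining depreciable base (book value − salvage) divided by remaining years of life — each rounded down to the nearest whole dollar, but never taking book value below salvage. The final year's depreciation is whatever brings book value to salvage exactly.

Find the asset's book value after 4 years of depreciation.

$60,798

Depreciable base = $307,786 − $24,300 = $283,486.
Year 1: DB = ⌊$307,786 × 200%/6⌋ = $102,595; SL = ⌊$283,486/6⌋ = $47,247 → take DB $102,595. Book value $205,191.
Year 2: DB = ⌊$205,191 × 200%/6⌋ = $68,397; SL = ⌊$180,891/5⌋ = $36,178 → take DB $68,397. Book value $136,794.
Year 3: DB = ⌊$136,794 × 200%/6⌋ = $45,598; SL = ⌊$112,494/4⌋ = $28,123 → take DB $45,598. Book value $91,196.
Year 4: DB = ⌊$91,196 × 200%/6⌋ = $30,398; SL = ⌊$66,896/3⌋ = $22,298 → take DB $30,398. Book value $60,798.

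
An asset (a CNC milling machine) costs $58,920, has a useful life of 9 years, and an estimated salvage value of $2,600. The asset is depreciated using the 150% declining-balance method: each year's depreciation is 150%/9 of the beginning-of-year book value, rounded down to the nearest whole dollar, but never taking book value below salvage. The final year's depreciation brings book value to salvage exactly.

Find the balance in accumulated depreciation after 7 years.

$42,475

Depreciable base = $58,920 − $2,600 = $56,320.
Year 1: ⌊$58,920 × 150%/9⌋ = $9,820. Book value $49,100.
Year 2: ⌊$49,100 × 150%/9⌋ = $8,183. Book value $40,917.
Year 3: ⌊$40,917 × 150%/9⌋ = $6,819. Book value $34,098.
Year 4: ⌊$34,098 × 150%/9⌋ = $5,683. Book value $28,415.
Year 5: ⌊$28,415 × 150%/9⌋ = $4,735. Book value $23,680.
Year 6: ⌊$23,680 × 150%/9⌋ = $3,946. Book value $19,734.
Year 7: ⌊$19,734 × 150%/9⌋ = $3,289. Book value $16,445.
Accumulated through year 7 = $58,920 − $16,445 = $42,475.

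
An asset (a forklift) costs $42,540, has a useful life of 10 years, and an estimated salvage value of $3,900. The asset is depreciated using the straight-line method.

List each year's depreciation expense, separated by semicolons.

Depreciable base = $42,540 − $3,900 = $38,640.
Annual expense = $38,640 / 10 = $3,864.
End of year 1: book value $38,676.
End of year 2: book value $34,812.
End of year 3: book value $30,948.
End of year 4: book value $27,084.
End of year 5: book value $23,220.
End of year 6: book value $19,356.
End of year 7: book value $15,492.
End of year 8: book value $11,628.
End of year 9: book value $7,764.
End of year 10: book value $3,900.

$3,864; $3,864; $3,864; $3,864; $3,864; $3,864; $3,864; $3,864; $3,864; $3,864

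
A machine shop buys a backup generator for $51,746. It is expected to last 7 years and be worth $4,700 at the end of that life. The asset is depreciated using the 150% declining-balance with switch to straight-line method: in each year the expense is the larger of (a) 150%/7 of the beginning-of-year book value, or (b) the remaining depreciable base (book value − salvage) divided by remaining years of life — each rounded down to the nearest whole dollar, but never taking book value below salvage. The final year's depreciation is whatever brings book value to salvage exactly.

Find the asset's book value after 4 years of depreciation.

Depreciable base = $51,746 − $4,700 = $47,046.
Year 1: DB = ⌊$51,746 × 150%/7⌋ = $11,088; SL = ⌊$47,046/7⌋ = $6,720 → take DB $11,088. Book value $40,658.
Year 2: DB = ⌊$40,658 × 150%/7⌋ = $8,712; SL = ⌊$35,958/6⌋ = $5,993 → take DB $8,712. Book value $31,946.
Year 3: DB = ⌊$31,946 × 150%/7⌋ = $6,845; SL = ⌊$27,246/5⌋ = $5,449 → take DB $6,845. Book value $25,101.
Year 4: DB = ⌊$25,101 × 150%/7⌋ = $5,378; SL = ⌊$20,401/4⌋ = $5,100 → take DB $5,378. Book value $19,723.

$19,723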